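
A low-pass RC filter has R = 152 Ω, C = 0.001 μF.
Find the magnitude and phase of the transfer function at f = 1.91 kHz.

Step 1 — Angular frequency: ω = 2π·1910 = 1.2e+04 rad/s.
Step 2 — Transfer function: H(jω) = 1/(1 + jωRC).
Step 3 — Denominator: 1 + jωRC = 1 + j·1.2e+04·152·1e-09 = 1 + j0.001824.
Step 4 — H = 1 - j0.001824.
Step 5 — Magnitude: |H| = 1 (-0.0 dB); phase: φ = -0.1°.

|H| = 1 (-0.0 dB), φ = -0.1°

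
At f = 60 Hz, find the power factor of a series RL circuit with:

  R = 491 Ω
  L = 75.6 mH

Step 1 — Angular frequency: ω = 2π·f = 2π·60 = 377 rad/s.
Step 2 — Component impedances:
  R: Z = R = 491 Ω
  L: Z = jωL = j·377·0.0756 = 0 + j28.5 Ω
Step 3 — Series combination: Z_total = R + L = 491 + j28.5 Ω = 491.8∠3.3° Ω.
Step 4 — Power factor: PF = cos(φ) = Re(Z)/|Z| = 491/491.83 = 0.9983.
Step 5 — Type: Im(Z) = 28.5 ⇒ lagging (phase φ = 3.3°).

PF = 0.9983 (lagging, φ = 3.3°)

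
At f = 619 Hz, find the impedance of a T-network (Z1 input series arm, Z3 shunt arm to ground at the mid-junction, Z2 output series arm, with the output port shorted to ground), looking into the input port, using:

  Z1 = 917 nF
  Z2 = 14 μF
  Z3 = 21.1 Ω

Step 1 — Angular frequency: ω = 2π·f = 2π·619 = 3889 rad/s.
Step 2 — Component impedances:
  Z1: Z = 1/(jωC) = -j/(ω·C) = 0 - j280.4 Ω
  Z2: Z = 1/(jωC) = -j/(ω·C) = 0 - j18.37 Ω
  Z3: Z = R = 21.1 Ω
Step 3 — With the output port shorted to ground, the output series arm Z2 runs from the junction to ground; the shunt arm Z3 also runs from the junction to ground. They appear in parallel: Z3 || Z2 = 9.095 - j10.45 Ω.
Step 4 — Series with input arm Z1: Z_in = Z1 + (Z3 || Z2) = 9.095 - j290.8 Ω = 291∠-88.2° Ω.

Z = 9.095 - j290.8 Ω = 291∠-88.2° Ω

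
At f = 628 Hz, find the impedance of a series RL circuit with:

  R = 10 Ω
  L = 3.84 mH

Step 1 — Angular frequency: ω = 2π·f = 2π·628 = 3946 rad/s.
Step 2 — Component impedances:
  R: Z = R = 10 Ω
  L: Z = jωL = j·3946·0.00384 = 0 + j15.15 Ω
Step 3 — Series combination: Z_total = R + L = 10 + j15.15 Ω = 18.15∠56.6° Ω.

Z = 10 + j15.15 Ω = 18.15∠56.6° Ω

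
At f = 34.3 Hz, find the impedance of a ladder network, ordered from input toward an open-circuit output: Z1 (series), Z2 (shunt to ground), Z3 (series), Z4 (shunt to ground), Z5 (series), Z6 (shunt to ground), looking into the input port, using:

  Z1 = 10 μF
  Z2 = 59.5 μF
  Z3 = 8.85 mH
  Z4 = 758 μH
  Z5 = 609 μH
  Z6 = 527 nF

Step 1 — Angular frequency: ω = 2π·f = 2π·34.3 = 215.5 rad/s.
Step 2 — Component impedances:
  Z1: Z = 1/(jωC) = -j/(ω·C) = 0 - j464 Ω
  Z2: Z = 1/(jωC) = -j/(ω·C) = 0 - j77.98 Ω
  Z3: Z = jωL = j·215.5·0.00885 = 0 + j1.907 Ω
  Z4: Z = jωL = j·215.5·0.000758 = 0 + j0.1634 Ω
  Z5: Z = jωL = j·215.5·0.000609 = 0 + j0.1312 Ω
  Z6: Z = 1/(jωC) = -j/(ω·C) = 0 - j8805 Ω
Step 3 — Ladder network (open output): work backward from the far end, alternating series and parallel combinations. Z_in = 0 - j461.9 Ω = 461.9∠-90.0° Ω.

Z = 0 - j461.9 Ω = 461.9∠-90.0° Ω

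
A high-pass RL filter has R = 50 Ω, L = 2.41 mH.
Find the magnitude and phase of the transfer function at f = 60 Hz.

Step 1 — Angular frequency: ω = 2π·60 = 377 rad/s.
Step 2 — Transfer function: H(jω) = jωL/(R + jωL).
Step 3 — Numerator jωL = j·0.9085; denominator R + jωL = 50 + j0.9085.
Step 4 — H = 0.0003301 + j0.01816.
Step 5 — Magnitude: |H| = 0.01817 (-34.8 dB); phase: φ = 89.0°.

|H| = 0.01817 (-34.8 dB), φ = 89.0°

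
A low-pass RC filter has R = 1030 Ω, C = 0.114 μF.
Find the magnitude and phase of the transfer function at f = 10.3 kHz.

Step 1 — Angular frequency: ω = 2π·1.03e+04 = 6.472e+04 rad/s.
Step 2 — Transfer function: H(jω) = 1/(1 + jωRC).
Step 3 — Denominator: 1 + jωRC = 1 + j·6.472e+04·1030·1.14e-07 = 1 + j7.599.
Step 4 — H = 0.01702 - j0.1294.
Step 5 — Magnitude: |H| = 0.1305 (-17.7 dB); phase: φ = -82.5°.

|H| = 0.1305 (-17.7 dB), φ = -82.5°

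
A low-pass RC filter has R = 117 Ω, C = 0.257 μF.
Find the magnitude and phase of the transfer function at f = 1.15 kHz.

Step 1 — Angular frequency: ω = 2π·1150 = 7226 rad/s.
Step 2 — Transfer function: H(jω) = 1/(1 + jωRC).
Step 3 — Denominator: 1 + jωRC = 1 + j·7226·117·2.57e-07 = 1 + j0.2173.
Step 4 — H = 0.9549 - j0.2075.
Step 5 — Magnitude: |H| = 0.9772 (-0.2 dB); phase: φ = -12.3°.

|H| = 0.9772 (-0.2 dB), φ = -12.3°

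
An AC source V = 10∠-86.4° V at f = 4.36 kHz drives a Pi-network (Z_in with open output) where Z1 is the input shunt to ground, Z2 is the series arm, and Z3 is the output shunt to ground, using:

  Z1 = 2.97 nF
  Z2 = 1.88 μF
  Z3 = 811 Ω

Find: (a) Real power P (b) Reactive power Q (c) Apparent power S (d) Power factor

Step 1 — Angular frequency: ω = 2π·f = 2π·4360 = 2.739e+04 rad/s.
Step 2 — Component impedances:
  Z1: Z = 1/(jωC) = -j/(ω·C) = 0 - j1.229e+04 Ω
  Z2: Z = 1/(jωC) = -j/(ω·C) = 0 - j19.42 Ω
  Z3: Z = R = 811 Ω
Step 3 — With open output, the series arm Z2 and the output shunt Z3 appear in series to ground: Z2 + Z3 = 811 - j19.42 Ω.
Step 4 — Parallel with input shunt Z1: Z_in = Z1 || (Z2 + Z3) = 804.9 - j72.42 Ω = 808.2∠-5.1° Ω.
Step 5 — Source phasor: V = 10∠-86.4° V = 0.6279 - j9.98 V.
Step 6 — Current: I = V / Z = 0.00188 - j0.01223 A = 0.01237∠-81.3° A.
Step 7 — Complex power: S = V·I* = 0.1232 - j0.01109 VA.
Step 8 — Real power: P = Re(S) = 0.1232 W.
Step 9 — Reactive power: Q = Im(S) = -0.01109 VAR.
Step 10 — Apparent power: |S| = 0.1237 VA.
Step 11 — Power factor: PF = P/|S| = 0.996 (leading).

(a) P = 0.1232 W  (b) Q = -0.01109 VAR  (c) S = 0.1237 VA  (d) PF = 0.996 (leading)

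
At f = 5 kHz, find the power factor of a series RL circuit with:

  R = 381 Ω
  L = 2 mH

Step 1 — Angular frequency: ω = 2π·f = 2π·5000 = 3.142e+04 rad/s.
Step 2 — Component impedances:
  R: Z = R = 381 Ω
  L: Z = jωL = j·3.142e+04·0.002 = 0 + j62.83 Ω
Step 3 — Series combination: Z_total = R + L = 381 + j62.83 Ω = 386.1∠9.4° Ω.
Step 4 — Power factor: PF = cos(φ) = Re(Z)/|Z| = 381/386.15 = 0.9867.
Step 5 — Type: Im(Z) = 62.83 ⇒ lagging (phase φ = 9.4°).

PF = 0.9867 (lagging, φ = 9.4°)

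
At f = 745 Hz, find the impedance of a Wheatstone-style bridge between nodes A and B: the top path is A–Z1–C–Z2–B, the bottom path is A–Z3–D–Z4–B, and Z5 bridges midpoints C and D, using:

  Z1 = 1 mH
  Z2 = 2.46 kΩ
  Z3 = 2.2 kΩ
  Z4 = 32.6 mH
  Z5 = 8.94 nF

Step 1 — Angular frequency: ω = 2π·f = 2π·745 = 4681 rad/s.
Step 2 — Component impedances:
  Z1: Z = jωL = j·4681·0.001 = 0 + j4.681 Ω
  Z2: Z = R = 2460 Ω
  Z3: Z = R = 2200 Ω
  Z4: Z = jωL = j·4681·0.0326 = 0 + j152.6 Ω
  Z5: Z = 1/(jωC) = -j/(ω·C) = 0 - j2.39e+04 Ω
Step 3 — Bridge requires nodal analysis (the Z5 bridge couples midpoints C and D, so the two paths cannot be reduced to a simple series/parallel combination). Setting node B to ground and injecting 1 A at node A, the 3-node admittance system at A, C, D solves to V_A = Z_AB = 1156 - j12.51 Ω = 1156∠-0.6° Ω.

Z = 1156 - j12.51 Ω = 1156∠-0.6° Ω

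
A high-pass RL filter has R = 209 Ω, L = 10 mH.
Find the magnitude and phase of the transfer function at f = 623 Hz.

Step 1 — Angular frequency: ω = 2π·623 = 3914 rad/s.
Step 2 — Transfer function: H(jω) = jωL/(R + jωL).
Step 3 — Numerator jωL = j·39.14; denominator R + jωL = 209 + j39.14.
Step 4 — H = 0.03389 + j0.1809.
Step 5 — Magnitude: |H| = 0.1841 (-14.7 dB); phase: φ = 79.4°.

|H| = 0.1841 (-14.7 dB), φ = 79.4°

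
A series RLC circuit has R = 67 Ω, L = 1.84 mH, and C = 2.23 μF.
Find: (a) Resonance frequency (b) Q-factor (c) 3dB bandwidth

Step 1 — Resonance condition Im(Z)=0 gives ω₀ = 1/√(LC).
Step 2 — ω₀ = 1/√(0.00184·2.23e-06) = 1.561e+04 rad/s.
Step 3 — f₀ = ω₀/(2π) = 2485 Hz.
Step 4 — Series Q: Q = ω₀L/R = 1.561e+04·0.00184/67 = 0.4287.
Step 5 — 3dB bandwidth: Δω = ω₀/Q = 3.641e+04 rad/s; BW = Δω/(2π) = 5795 Hz.

(a) f₀ = 2485 Hz  (b) Q = 0.4287  (c) BW = 5795 Hz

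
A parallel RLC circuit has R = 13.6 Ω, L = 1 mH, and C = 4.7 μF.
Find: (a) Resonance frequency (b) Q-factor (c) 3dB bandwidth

Step 1 — Resonance: ω₀ = 1/√(LC) = 1/√(0.001·4.7e-06) = 1.459e+04 rad/s.
Step 2 — f₀ = ω₀/(2π) = 2322 Hz.
Step 3 — Parallel Q: Q = R/(ω₀L) = 13.6/(1.459e+04·0.001) = 0.9324.
Step 4 — Bandwidth: Δω = ω₀/Q = 1.564e+04 rad/s; BW = Δω/(2π) = 2490 Hz.

(a) f₀ = 2322 Hz  (b) Q = 0.9324  (c) BW = 2490 Hz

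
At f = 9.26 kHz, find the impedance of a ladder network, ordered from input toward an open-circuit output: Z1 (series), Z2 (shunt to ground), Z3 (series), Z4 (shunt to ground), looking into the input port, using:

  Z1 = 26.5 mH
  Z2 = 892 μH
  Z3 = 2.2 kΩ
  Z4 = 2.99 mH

Step 1 — Angular frequency: ω = 2π·f = 2π·9260 = 5.818e+04 rad/s.
Step 2 — Component impedances:
  Z1: Z = jωL = j·5.818e+04·0.0265 = 0 + j1542 Ω
  Z2: Z = jωL = j·5.818e+04·0.000892 = 0 + j51.9 Ω
  Z3: Z = R = 2200 Ω
  Z4: Z = jωL = j·5.818e+04·0.00299 = 0 + j174 Ω
Step 3 — Ladder network (open output): work backward from the far end, alternating series and parallel combinations. Z_in = 1.212 + j1594 Ω = 1594∠90.0° Ω.

Z = 1.212 + j1594 Ω = 1594∠90.0° Ω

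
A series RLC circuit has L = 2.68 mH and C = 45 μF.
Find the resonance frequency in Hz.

Step 1 — Resonance condition Im(Z)=0 gives ω₀ = 1/√(LC).
Step 2 — ω₀ = 1/√(0.00268·4.5e-05) = 2880 rad/s.
Step 3 — f₀ = ω₀/(2π) = 458.3 Hz.

f₀ = 458.3 Hz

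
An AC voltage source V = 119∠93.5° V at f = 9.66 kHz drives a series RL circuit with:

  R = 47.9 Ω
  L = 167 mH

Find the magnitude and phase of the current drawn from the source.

Step 1 — Angular frequency: ω = 2π·f = 2π·9660 = 6.07e+04 rad/s.
Step 2 — Component impedances:
  R: Z = R = 47.9 Ω
  L: Z = jωL = j·6.07e+04·0.167 = 0 + j1.014e+04 Ω
Step 3 — Series combination: Z_total = R + L = 47.9 + j1.014e+04 Ω = 1.014e+04∠89.7° Ω.
Step 4 — Source phasor: V = 119∠93.5° V = -7.265 + j118.8 V.
Step 5 — Ohm's law: I = V / Z_total = (-7.265 + j118.8) / (47.9 + j1.014e+04) = 0.01171 + j0.0007721 A.
Step 6 — Convert to polar: |I| = 0.01174 A, ∠I = 3.8°.

I = 0.01174∠3.8° A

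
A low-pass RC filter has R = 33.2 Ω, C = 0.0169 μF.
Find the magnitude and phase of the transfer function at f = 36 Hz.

Step 1 — Angular frequency: ω = 2π·36 = 226.2 rad/s.
Step 2 — Transfer function: H(jω) = 1/(1 + jωRC).
Step 3 — Denominator: 1 + jωRC = 1 + j·226.2·33.2·1.69e-08 = 1 + j0.0001269.
Step 4 — H = 1 - j0.0001269.
Step 5 — Magnitude: |H| = 1 (-0.0 dB); phase: φ = -0.0°.

|H| = 1 (-0.0 dB), φ = -0.0°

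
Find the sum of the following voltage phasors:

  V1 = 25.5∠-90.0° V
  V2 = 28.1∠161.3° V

Step 1 — Convert each phasor to rectangular form:
  V1 = 25.5·(cos(-90.0°) + j·sin(-90.0°)) = 0 - j25.5 V
  V2 = 28.1·(cos(161.3°) + j·sin(161.3°)) = -26.62 + j9.009 V
Step 2 — Sum components: V_total = -26.62 - j16.49 V.
Step 3 — Convert to polar: |V_total| = 31.31 V, ∠V_total = -148.2°.

V_total = 31.31∠-148.2° V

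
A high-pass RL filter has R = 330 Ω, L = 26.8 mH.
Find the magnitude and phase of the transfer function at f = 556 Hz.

Step 1 — Angular frequency: ω = 2π·556 = 3493 rad/s.
Step 2 — Transfer function: H(jω) = jωL/(R + jωL).
Step 3 — Numerator jωL = j·93.62; denominator R + jωL = 330 + j93.62.
Step 4 — H = 0.0745 + j0.2626.
Step 5 — Magnitude: |H| = 0.2729 (-11.3 dB); phase: φ = 74.2°.

|H| = 0.2729 (-11.3 dB), φ = 74.2°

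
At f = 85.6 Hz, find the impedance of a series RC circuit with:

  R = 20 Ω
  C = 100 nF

Step 1 — Angular frequency: ω = 2π·f = 2π·85.6 = 537.8 rad/s.
Step 2 — Component impedances:
  R: Z = R = 20 Ω
  C: Z = 1/(jωC) = -j/(ω·C) = 0 - j1.859e+04 Ω
Step 3 — Series combination: Z_total = R + C = 20 - j1.859e+04 Ω = 1.859e+04∠-89.9° Ω.

Z = 20 - j1.859e+04 Ω = 1.859e+04∠-89.9° Ω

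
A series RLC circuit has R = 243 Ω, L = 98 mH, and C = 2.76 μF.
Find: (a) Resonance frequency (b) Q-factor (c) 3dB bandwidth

Step 1 — Resonance: ω₀ = 1/√(LC) = 1/√(0.098·2.76e-06) = 1923 rad/s.
Step 2 — f₀ = ω₀/(2π) = 306 Hz.
Step 3 — Series Q: Q = ω₀L/R = 1923·0.098/243 = 0.7754.
Step 4 — Bandwidth: Δω = ω₀/Q = 2480 rad/s; BW = Δω/(2π) = 394.6 Hz.

(a) f₀ = 306 Hz  (b) Q = 0.7754  (c) BW = 394.6 Hz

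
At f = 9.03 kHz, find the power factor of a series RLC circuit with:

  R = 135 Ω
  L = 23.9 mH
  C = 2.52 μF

Step 1 — Angular frequency: ω = 2π·f = 2π·9030 = 5.674e+04 rad/s.
Step 2 — Component impedances:
  R: Z = R = 135 Ω
  L: Z = jωL = j·5.674e+04·0.0239 = 0 + j1356 Ω
  C: Z = 1/(jωC) = -j/(ω·C) = 0 - j6.994 Ω
Step 3 — Series combination: Z_total = R + L + C = 135 + j1349 Ω = 1356∠84.3° Ω.
Step 4 — Power factor: PF = cos(φ) = Re(Z)/|Z| = 135/1355.8 = 0.09957.
Step 5 — Type: Im(Z) = 1349 ⇒ lagging (phase φ = 84.3°).

PF = 0.09957 (lagging, φ = 84.3°)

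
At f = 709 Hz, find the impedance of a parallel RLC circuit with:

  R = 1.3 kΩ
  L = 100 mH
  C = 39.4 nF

Step 1 — Angular frequency: ω = 2π·f = 2π·709 = 4455 rad/s.
Step 2 — Component impedances:
  R: Z = R = 1300 Ω
  L: Z = jωL = j·4455·0.1 = 0 + j445.5 Ω
  C: Z = 1/(jωC) = -j/(ω·C) = 0 - j5697 Ω
Step 3 — Parallel combination: 1/Z_total = 1/R + 1/L + 1/C; Z_total = 157.8 + j424.6 Ω = 453∠69.6° Ω.

Z = 157.8 + j424.6 Ω = 453∠69.6° Ω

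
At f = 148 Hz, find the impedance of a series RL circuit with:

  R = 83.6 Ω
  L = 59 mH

Step 1 — Angular frequency: ω = 2π·f = 2π·148 = 929.9 rad/s.
Step 2 — Component impedances:
  R: Z = R = 83.6 Ω
  L: Z = jωL = j·929.9·0.059 = 0 + j54.86 Ω
Step 3 — Series combination: Z_total = R + L = 83.6 + j54.86 Ω = 100∠33.3° Ω.

Z = 83.6 + j54.86 Ω = 100∠33.3° Ω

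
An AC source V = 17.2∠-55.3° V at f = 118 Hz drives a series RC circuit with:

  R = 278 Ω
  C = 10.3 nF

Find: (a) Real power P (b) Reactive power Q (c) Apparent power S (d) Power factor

Step 1 — Angular frequency: ω = 2π·f = 2π·118 = 741.4 rad/s.
Step 2 — Component impedances:
  R: Z = R = 278 Ω
  C: Z = 1/(jωC) = -j/(ω·C) = 0 - j1.309e+05 Ω
Step 3 — Series combination: Z_total = R + C = 278 - j1.309e+05 Ω = 1.309e+05∠-89.9° Ω.
Step 4 — Source phasor: V = 17.2∠-55.3° V = 9.792 - j14.14 V.
Step 5 — Current: I = V / Z = 0.0001081 + j7.454e-05 A = 0.0001313∠34.6° A.
Step 6 — Complex power: S = V·I* = 4.796e-06 - j0.002259 VA.
Step 7 — Real power: P = Re(S) = 4.796e-06 W.
Step 8 — Reactive power: Q = Im(S) = -0.002259 VAR.
Step 9 — Apparent power: |S| = 0.002259 VA.
Step 10 — Power factor: PF = P/|S| = 0.002123 (leading).

(a) P = 4.796e-06 W  (b) Q = -0.002259 VAR  (c) S = 0.002259 VA  (d) PF = 0.002123 (leading)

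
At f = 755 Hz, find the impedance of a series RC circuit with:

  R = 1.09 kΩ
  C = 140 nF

Step 1 — Angular frequency: ω = 2π·f = 2π·755 = 4744 rad/s.
Step 2 — Component impedances:
  R: Z = R = 1090 Ω
  C: Z = 1/(jωC) = -j/(ω·C) = 0 - j1506 Ω
Step 3 — Series combination: Z_total = R + C = 1090 - j1506 Ω = 1859∠-54.1° Ω.

Z = 1090 - j1506 Ω = 1859∠-54.1° Ω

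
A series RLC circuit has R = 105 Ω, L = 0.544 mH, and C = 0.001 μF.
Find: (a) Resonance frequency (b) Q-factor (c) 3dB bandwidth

Step 1 — Resonance condition Im(Z)=0 gives ω₀ = 1/√(LC).
Step 2 — ω₀ = 1/√(0.000544·1e-09) = 1.356e+06 rad/s.
Step 3 — f₀ = ω₀/(2π) = 2.158e+05 Hz.
Step 4 — Series Q: Q = ω₀L/R = 1.356e+06·0.000544/105 = 7.024.
Step 5 — 3dB bandwidth: Δω = ω₀/Q = 1.93e+05 rad/s; BW = Δω/(2π) = 3.072e+04 Hz.

(a) f₀ = 2.158e+05 Hz  (b) Q = 7.024  (c) BW = 3.072e+04 Hz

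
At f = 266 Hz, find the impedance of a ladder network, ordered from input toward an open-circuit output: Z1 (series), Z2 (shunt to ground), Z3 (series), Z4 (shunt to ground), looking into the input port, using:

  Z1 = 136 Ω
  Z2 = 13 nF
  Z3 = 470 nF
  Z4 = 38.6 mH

Step 1 — Angular frequency: ω = 2π·f = 2π·266 = 1671 rad/s.
Step 2 — Component impedances:
  Z1: Z = R = 136 Ω
  Z2: Z = 1/(jωC) = -j/(ω·C) = 0 - j4.603e+04 Ω
  Z3: Z = 1/(jωC) = -j/(ω·C) = 0 - j1273 Ω
  Z4: Z = jωL = j·1671·0.0386 = 0 + j64.51 Ω
Step 3 — Ladder network (open output): work backward from the far end, alternating series and parallel combinations. Z_in = 136 - j1178 Ω = 1185∠-83.4° Ω.

Z = 136 - j1178 Ω = 1185∠-83.4° Ω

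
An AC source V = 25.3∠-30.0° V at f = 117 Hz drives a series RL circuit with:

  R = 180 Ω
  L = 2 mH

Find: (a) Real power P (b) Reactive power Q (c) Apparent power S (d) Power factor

Step 1 — Angular frequency: ω = 2π·f = 2π·117 = 735.1 rad/s.
Step 2 — Component impedances:
  R: Z = R = 180 Ω
  L: Z = jωL = j·735.1·0.002 = 0 + j1.47 Ω
Step 3 — Series combination: Z_total = R + L = 180 + j1.47 Ω = 180∠0.5° Ω.
Step 4 — Source phasor: V = 25.3∠-30.0° V = 21.91 - j12.65 V.
Step 5 — Current: I = V / Z = 0.1211 - j0.07127 A = 0.1406∠-30.5° A.
Step 6 — Complex power: S = V·I* = 3.556 + j0.02904 VA.
Step 7 — Real power: P = Re(S) = 3.556 W.
Step 8 — Reactive power: Q = Im(S) = 0.02904 VAR.
Step 9 — Apparent power: |S| = 3.556 VA.
Step 10 — Power factor: PF = P/|S| = 1 (lagging).

(a) P = 3.556 W  (b) Q = 0.02904 VAR  (c) S = 3.556 VA  (d) PF = 1 (lagging)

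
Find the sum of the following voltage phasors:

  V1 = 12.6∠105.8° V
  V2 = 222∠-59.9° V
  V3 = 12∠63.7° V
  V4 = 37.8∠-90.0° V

Step 1 — Convert each phasor to rectangular form:
  V1 = 12.6·(cos(105.8°) + j·sin(105.8°)) = -3.431 + j12.12 V
  V2 = 222·(cos(-59.9°) + j·sin(-59.9°)) = 111.3 - j192.1 V
  V3 = 12·(cos(63.7°) + j·sin(63.7°)) = 5.317 + j10.76 V
  V4 = 37.8·(cos(-90.0°) + j·sin(-90.0°)) = 0 - j37.8 V
Step 2 — Sum components: V_total = 113.2 - j207 V.
Step 3 — Convert to polar: |V_total| = 235.9 V, ∠V_total = -61.3°.

V_total = 235.9∠-61.3° V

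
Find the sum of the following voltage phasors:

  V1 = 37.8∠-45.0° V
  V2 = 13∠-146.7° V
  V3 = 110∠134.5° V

Step 1 — Convert each phasor to rectangular form:
  V1 = 37.8·(cos(-45.0°) + j·sin(-45.0°)) = 26.73 - j26.73 V
  V2 = 13·(cos(-146.7°) + j·sin(-146.7°)) = -10.87 - j7.137 V
  V3 = 110·(cos(134.5°) + j·sin(134.5°)) = -77.1 + j78.46 V
Step 2 — Sum components: V_total = -61.24 + j44.59 V.
Step 3 — Convert to polar: |V_total| = 75.75 V, ∠V_total = 143.9°.

V_total = 75.75∠143.9° V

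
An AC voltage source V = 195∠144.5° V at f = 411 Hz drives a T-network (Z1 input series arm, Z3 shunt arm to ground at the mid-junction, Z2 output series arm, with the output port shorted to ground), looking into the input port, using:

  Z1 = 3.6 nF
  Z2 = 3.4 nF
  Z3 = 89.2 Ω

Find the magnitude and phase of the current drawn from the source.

Step 1 — Angular frequency: ω = 2π·f = 2π·411 = 2582 rad/s.
Step 2 — Component impedances:
  Z1: Z = 1/(jωC) = -j/(ω·C) = 0 - j1.076e+05 Ω
  Z2: Z = 1/(jωC) = -j/(ω·C) = 0 - j1.139e+05 Ω
  Z3: Z = R = 89.2 Ω
Step 3 — With the output port shorted to ground, the output series arm Z2 runs from the junction to ground; the shunt arm Z3 also runs from the junction to ground. They appear in parallel: Z3 || Z2 = 89.2 - j0.06986 Ω.
Step 4 — Series with input arm Z1: Z_in = Z1 + (Z3 || Z2) = 89.2 - j1.076e+05 Ω = 1.076e+05∠-90.0° Ω.
Step 5 — Source phasor: V = 195∠144.5° V = -158.8 + j113.2 V.
Step 6 — Ohm's law: I = V / Z_total = (-158.8 + j113.2) / (89.2 - j1.076e+05) = -0.001054 - j0.001475 A.
Step 7 — Convert to polar: |I| = 0.001813 A, ∠I = -125.5°.

I = 0.001813∠-125.5° A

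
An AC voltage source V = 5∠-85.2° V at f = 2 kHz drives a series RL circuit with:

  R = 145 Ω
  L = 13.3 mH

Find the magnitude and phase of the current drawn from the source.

Step 1 — Angular frequency: ω = 2π·f = 2π·2000 = 1.257e+04 rad/s.
Step 2 — Component impedances:
  R: Z = R = 145 Ω
  L: Z = jωL = j·1.257e+04·0.0133 = 0 + j167.1 Ω
Step 3 — Series combination: Z_total = R + L = 145 + j167.1 Ω = 221.3∠49.1° Ω.
Step 4 — Source phasor: V = 5∠-85.2° V = 0.4184 - j4.982 V.
Step 5 — Ohm's law: I = V / Z_total = (0.4184 - j4.982) / (145 + j167.1) = -0.01577 - j0.01618 A.
Step 6 — Convert to polar: |I| = 0.0226 A, ∠I = -134.3°.

I = 0.0226∠-134.3° A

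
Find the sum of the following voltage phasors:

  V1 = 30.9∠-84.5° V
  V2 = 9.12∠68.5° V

Step 1 — Convert each phasor to rectangular form:
  V1 = 30.9·(cos(-84.5°) + j·sin(-84.5°)) = 2.962 - j30.76 V
  V2 = 9.12·(cos(68.5°) + j·sin(68.5°)) = 3.342 + j8.485 V
Step 2 — Sum components: V_total = 6.304 - j22.27 V.
Step 3 — Convert to polar: |V_total| = 23.15 V, ∠V_total = -74.2°.

V_total = 23.15∠-74.2° V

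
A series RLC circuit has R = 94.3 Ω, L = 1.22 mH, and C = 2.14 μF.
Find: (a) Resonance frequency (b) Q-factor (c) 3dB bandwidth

Step 1 — Resonance: ω₀ = 1/√(LC) = 1/√(0.00122·2.14e-06) = 1.957e+04 rad/s.
Step 2 — f₀ = ω₀/(2π) = 3115 Hz.
Step 3 — Series Q: Q = ω₀L/R = 1.957e+04·0.00122/94.3 = 0.2532.
Step 4 — Bandwidth: Δω = ω₀/Q = 7.73e+04 rad/s; BW = Δω/(2π) = 1.23e+04 Hz.

(a) f₀ = 3115 Hz  (b) Q = 0.2532  (c) BW = 1.23e+04 Hz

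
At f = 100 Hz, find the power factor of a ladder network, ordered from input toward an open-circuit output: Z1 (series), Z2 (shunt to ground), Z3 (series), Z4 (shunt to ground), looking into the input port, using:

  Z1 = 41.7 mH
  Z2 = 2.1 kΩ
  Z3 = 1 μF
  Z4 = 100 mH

Step 1 — Angular frequency: ω = 2π·f = 2π·100 = 628.3 rad/s.
Step 2 — Component impedances:
  Z1: Z = jωL = j·628.3·0.0417 = 0 + j26.2 Ω
  Z2: Z = R = 2100 Ω
  Z3: Z = 1/(jωC) = -j/(ω·C) = 0 - j1592 Ω
  Z4: Z = jωL = j·628.3·0.1 = 0 + j62.83 Ω
Step 3 — Ladder network (open output): work backward from the far end, alternating series and parallel combinations. Z_in = 727.4 - j973 Ω = 1215∠-53.2° Ω.
Step 4 — Power factor: PF = cos(φ) = Re(Z)/|Z| = 727.39/1214.8 = 0.5988.
Step 5 — Type: Im(Z) = -973 ⇒ leading (phase φ = -53.2°).

PF = 0.5988 (leading, φ = -53.2°)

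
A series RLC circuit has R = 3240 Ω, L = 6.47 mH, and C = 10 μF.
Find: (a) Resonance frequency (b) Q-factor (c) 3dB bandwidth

Step 1 — Resonance: ω₀ = 1/√(LC) = 1/√(0.00647·1e-05) = 3931 rad/s.
Step 2 — f₀ = ω₀/(2π) = 625.7 Hz.
Step 3 — Series Q: Q = ω₀L/R = 3931·0.00647/3240 = 0.007851.
Step 4 — Bandwidth: Δω = ω₀/Q = 5.008e+05 rad/s; BW = Δω/(2π) = 7.97e+04 Hz.

(a) f₀ = 625.7 Hz  (b) Q = 0.007851  (c) BW = 7.97e+04 Hz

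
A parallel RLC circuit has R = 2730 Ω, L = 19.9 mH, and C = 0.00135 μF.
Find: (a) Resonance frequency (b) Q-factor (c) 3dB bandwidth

Step 1 — Resonance: ω₀ = 1/√(LC) = 1/√(0.0199·1.35e-09) = 1.929e+05 rad/s.
Step 2 — f₀ = ω₀/(2π) = 3.071e+04 Hz.
Step 3 — Parallel Q: Q = R/(ω₀L) = 2730/(1.929e+05·0.0199) = 0.7111.
Step 4 — Bandwidth: Δω = ω₀/Q = 2.713e+05 rad/s; BW = Δω/(2π) = 4.318e+04 Hz.

(a) f₀ = 3.071e+04 Hz  (b) Q = 0.7111  (c) BW = 4.318e+04 Hz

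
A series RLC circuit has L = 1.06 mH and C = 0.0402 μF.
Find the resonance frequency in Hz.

Step 1 — Resonance condition Im(Z)=0 gives ω₀ = 1/√(LC).
Step 2 — ω₀ = 1/√(0.00106·4.02e-08) = 1.532e+05 rad/s.
Step 3 — f₀ = ω₀/(2π) = 2.438e+04 Hz.

f₀ = 2.438e+04 Hz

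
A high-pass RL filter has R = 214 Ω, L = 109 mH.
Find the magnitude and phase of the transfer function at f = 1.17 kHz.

Step 1 — Angular frequency: ω = 2π·1170 = 7351 rad/s.
Step 2 — Transfer function: H(jω) = jωL/(R + jωL).
Step 3 — Numerator jωL = j·801.3; denominator R + jωL = 214 + j801.3.
Step 4 — H = 0.9334 + j0.2493.
Step 5 — Magnitude: |H| = 0.9661 (-0.3 dB); phase: φ = 15.0°.

|H| = 0.9661 (-0.3 dB), φ = 15.0°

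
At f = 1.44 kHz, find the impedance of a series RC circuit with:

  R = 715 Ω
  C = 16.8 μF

Step 1 — Angular frequency: ω = 2π·f = 2π·1440 = 9048 rad/s.
Step 2 — Component impedances:
  R: Z = R = 715 Ω
  C: Z = 1/(jωC) = -j/(ω·C) = 0 - j6.579 Ω
Step 3 — Series combination: Z_total = R + C = 715 - j6.579 Ω = 715∠-0.5° Ω.

Z = 715 - j6.579 Ω = 715∠-0.5° Ω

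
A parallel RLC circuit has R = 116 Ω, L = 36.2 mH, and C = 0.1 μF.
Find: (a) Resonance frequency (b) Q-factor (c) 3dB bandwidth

Step 1 — Resonance: ω₀ = 1/√(LC) = 1/√(0.0362·1e-07) = 1.662e+04 rad/s.
Step 2 — f₀ = ω₀/(2π) = 2645 Hz.
Step 3 — Parallel Q: Q = R/(ω₀L) = 116/(1.662e+04·0.0362) = 0.1928.
Step 4 — Bandwidth: Δω = ω₀/Q = 8.621e+04 rad/s; BW = Δω/(2π) = 1.372e+04 Hz.

(a) f₀ = 2645 Hz  (b) Q = 0.1928  (c) BW = 1.372e+04 Hz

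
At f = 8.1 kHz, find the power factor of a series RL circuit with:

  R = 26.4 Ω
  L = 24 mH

Step 1 — Angular frequency: ω = 2π·f = 2π·8100 = 5.089e+04 rad/s.
Step 2 — Component impedances:
  R: Z = R = 26.4 Ω
  L: Z = jωL = j·5.089e+04·0.024 = 0 + j1221 Ω
Step 3 — Series combination: Z_total = R + L = 26.4 + j1221 Ω = 1222∠88.8° Ω.
Step 4 — Power factor: PF = cos(φ) = Re(Z)/|Z| = 26.4/1221.7 = 0.02161.
Step 5 — Type: Im(Z) = 1221 ⇒ lagging (phase φ = 88.8°).

PF = 0.02161 (lagging, φ = 88.8°)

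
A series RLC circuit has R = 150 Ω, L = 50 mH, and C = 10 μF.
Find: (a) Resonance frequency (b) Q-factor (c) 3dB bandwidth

Step 1 — Resonance: ω₀ = 1/√(LC) = 1/√(0.05·1e-05) = 1414 rad/s.
Step 2 — f₀ = ω₀/(2π) = 225.1 Hz.
Step 3 — Series Q: Q = ω₀L/R = 1414·0.05/150 = 0.4714.
Step 4 — Bandwidth: Δω = ω₀/Q = 3000 rad/s; BW = Δω/(2π) = 477.5 Hz.

(a) f₀ = 225.1 Hz  (b) Q = 0.4714  (c) BW = 477.5 Hz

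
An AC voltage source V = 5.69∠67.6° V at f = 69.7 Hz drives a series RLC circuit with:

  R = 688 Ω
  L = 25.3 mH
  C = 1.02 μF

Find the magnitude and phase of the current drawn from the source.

Step 1 — Angular frequency: ω = 2π·f = 2π·69.7 = 437.9 rad/s.
Step 2 — Component impedances:
  R: Z = R = 688 Ω
  L: Z = jωL = j·437.9·0.0253 = 0 + j11.08 Ω
  C: Z = 1/(jωC) = -j/(ω·C) = 0 - j2239 Ω
Step 3 — Series combination: Z_total = R + L + C = 688 - j2228 Ω = 2331∠-72.8° Ω.
Step 4 — Source phasor: V = 5.69∠67.6° V = 2.168 + j5.261 V.
Step 5 — Ohm's law: I = V / Z_total = (2.168 + j5.261) / (688 - j2228) = -0.001881 + j0.001554 A.
Step 6 — Convert to polar: |I| = 0.002441 A, ∠I = 140.4°.

I = 0.002441∠140.4° A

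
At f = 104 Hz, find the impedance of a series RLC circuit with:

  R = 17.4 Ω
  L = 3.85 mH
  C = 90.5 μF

Step 1 — Angular frequency: ω = 2π·f = 2π·104 = 653.5 rad/s.
Step 2 — Component impedances:
  R: Z = R = 17.4 Ω
  L: Z = jωL = j·653.5·0.00385 = 0 + j2.516 Ω
  C: Z = 1/(jωC) = -j/(ω·C) = 0 - j16.91 Ω
Step 3 — Series combination: Z_total = R + L + C = 17.4 - j14.39 Ω = 22.58∠-39.6° Ω.

Z = 17.4 - j14.39 Ω = 22.58∠-39.6° Ω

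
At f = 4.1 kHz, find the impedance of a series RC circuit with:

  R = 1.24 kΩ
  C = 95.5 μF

Step 1 — Angular frequency: ω = 2π·f = 2π·4100 = 2.576e+04 rad/s.
Step 2 — Component impedances:
  R: Z = R = 1240 Ω
  C: Z = 1/(jωC) = -j/(ω·C) = 0 - j0.4065 Ω
Step 3 — Series combination: Z_total = R + C = 1240 - j0.4065 Ω = 1240∠-0.0° Ω.

Z = 1240 - j0.4065 Ω = 1240∠-0.0° Ω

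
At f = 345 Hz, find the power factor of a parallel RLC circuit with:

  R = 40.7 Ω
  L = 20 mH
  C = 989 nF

Step 1 — Angular frequency: ω = 2π·f = 2π·345 = 2168 rad/s.
Step 2 — Component impedances:
  R: Z = R = 40.7 Ω
  L: Z = jωL = j·2168·0.02 = 0 + j43.35 Ω
  C: Z = 1/(jωC) = -j/(ω·C) = 0 - j466.4 Ω
Step 3 — Parallel combination: 1/Z_total = 1/R + 1/L + 1/C; Z_total = 23.59 + j20.09 Ω = 30.99∠40.4° Ω.
Step 4 — Power factor: PF = cos(φ) = Re(Z)/|Z| = 23.593/30.988 = 0.7614.
Step 5 — Type: Im(Z) = 20.09 ⇒ lagging (phase φ = 40.4°).

PF = 0.7614 (lagging, φ = 40.4°)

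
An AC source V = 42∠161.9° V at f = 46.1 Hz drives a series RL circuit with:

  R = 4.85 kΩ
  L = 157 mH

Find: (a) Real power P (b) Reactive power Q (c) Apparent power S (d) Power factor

Step 1 — Angular frequency: ω = 2π·f = 2π·46.1 = 289.7 rad/s.
Step 2 — Component impedances:
  R: Z = R = 4850 Ω
  L: Z = jωL = j·289.7·0.157 = 0 + j45.48 Ω
Step 3 — Series combination: Z_total = R + L = 4850 + j45.48 Ω = 4850∠0.5° Ω.
Step 4 — Source phasor: V = 42∠161.9° V = -39.92 + j13.05 V.
Step 5 — Current: I = V / Z = -0.008205 + j0.002767 A = 0.008659∠161.4° A.
Step 6 — Complex power: S = V·I* = 0.3637 + j0.00341 VA.
Step 7 — Real power: P = Re(S) = 0.3637 W.
Step 8 — Reactive power: Q = Im(S) = 0.00341 VAR.
Step 9 — Apparent power: |S| = 0.3637 VA.
Step 10 — Power factor: PF = P/|S| = 1 (lagging).

(a) P = 0.3637 W  (b) Q = 0.00341 VAR  (c) S = 0.3637 VA  (d) PF = 1 (lagging)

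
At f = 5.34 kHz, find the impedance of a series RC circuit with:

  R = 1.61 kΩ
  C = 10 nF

Step 1 — Angular frequency: ω = 2π·f = 2π·5340 = 3.355e+04 rad/s.
Step 2 — Component impedances:
  R: Z = R = 1610 Ω
  C: Z = 1/(jωC) = -j/(ω·C) = 0 - j2980 Ω
Step 3 — Series combination: Z_total = R + C = 1610 - j2980 Ω = 3387∠-61.6° Ω.

Z = 1610 - j2980 Ω = 3387∠-61.6° Ω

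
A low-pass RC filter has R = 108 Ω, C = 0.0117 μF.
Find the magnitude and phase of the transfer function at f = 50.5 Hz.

Step 1 — Angular frequency: ω = 2π·50.5 = 317.3 rad/s.
Step 2 — Transfer function: H(jω) = 1/(1 + jωRC).
Step 3 — Denominator: 1 + jωRC = 1 + j·317.3·108·1.17e-08 = 1 + j0.0004009.
Step 4 — H = 1 - j0.0004009.
Step 5 — Magnitude: |H| = 1 (-0.0 dB); phase: φ = -0.0°.

|H| = 1 (-0.0 dB), φ = -0.0°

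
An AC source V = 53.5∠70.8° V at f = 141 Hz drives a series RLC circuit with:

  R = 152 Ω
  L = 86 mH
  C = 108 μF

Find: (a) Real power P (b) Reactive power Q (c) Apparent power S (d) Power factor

Step 1 — Angular frequency: ω = 2π·f = 2π·141 = 885.9 rad/s.
Step 2 — Component impedances:
  R: Z = R = 152 Ω
  L: Z = jωL = j·885.9·0.086 = 0 + j76.19 Ω
  C: Z = 1/(jωC) = -j/(ω·C) = 0 - j10.45 Ω
Step 3 — Series combination: Z_total = R + L + C = 152 + j65.74 Ω = 165.6∠23.4° Ω.
Step 4 — Source phasor: V = 53.5∠70.8° V = 17.59 + j50.52 V.
Step 5 — Current: I = V / Z = 0.2186 + j0.2378 A = 0.3231∠47.4° A.
Step 6 — Complex power: S = V·I* = 15.86 + j6.861 VA.
Step 7 — Real power: P = Re(S) = 15.86 W.
Step 8 — Reactive power: Q = Im(S) = 6.861 VAR.
Step 9 — Apparent power: |S| = 17.28 VA.
Step 10 — Power factor: PF = P/|S| = 0.9178 (lagging).

(a) P = 15.86 W  (b) Q = 6.861 VAR  (c) S = 17.28 VA  (d) PF = 0.9178 (lagging)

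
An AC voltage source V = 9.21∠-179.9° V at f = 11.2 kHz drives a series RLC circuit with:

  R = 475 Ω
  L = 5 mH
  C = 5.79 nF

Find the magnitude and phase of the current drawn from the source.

Step 1 — Angular frequency: ω = 2π·f = 2π·1.12e+04 = 7.037e+04 rad/s.
Step 2 — Component impedances:
  R: Z = R = 475 Ω
  L: Z = jωL = j·7.037e+04·0.005 = 0 + j351.9 Ω
  C: Z = 1/(jωC) = -j/(ω·C) = 0 - j2454 Ω
Step 3 — Series combination: Z_total = R + L + C = 475 - j2102 Ω = 2155∠-77.3° Ω.
Step 4 — Source phasor: V = 9.21∠-179.9° V = -9.21 - j0.01607 V.
Step 5 — Ohm's law: I = V / Z_total = (-9.21 - j0.01607) / (475 - j2102) = -0.0009344 - j0.00417 A.
Step 6 — Convert to polar: |I| = 0.004273 A, ∠I = -102.6°.

I = 0.004273∠-102.6° A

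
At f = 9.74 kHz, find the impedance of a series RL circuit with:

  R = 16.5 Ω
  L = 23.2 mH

Step 1 — Angular frequency: ω = 2π·f = 2π·9740 = 6.12e+04 rad/s.
Step 2 — Component impedances:
  R: Z = R = 16.5 Ω
  L: Z = jωL = j·6.12e+04·0.0232 = 0 + j1420 Ω
Step 3 — Series combination: Z_total = R + L = 16.5 + j1420 Ω = 1420∠89.3° Ω.

Z = 16.5 + j1420 Ω = 1420∠89.3° Ω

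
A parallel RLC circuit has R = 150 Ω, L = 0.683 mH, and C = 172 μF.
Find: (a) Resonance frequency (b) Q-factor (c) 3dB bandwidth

Step 1 — Resonance: ω₀ = 1/√(LC) = 1/√(0.000683·0.000172) = 2918 rad/s.
Step 2 — f₀ = ω₀/(2π) = 464.4 Hz.
Step 3 — Parallel Q: Q = R/(ω₀L) = 150/(2918·0.000683) = 75.27.
Step 4 — Bandwidth: Δω = ω₀/Q = 38.76 rad/s; BW = Δω/(2π) = 6.169 Hz.

(a) f₀ = 464.4 Hz  (b) Q = 75.27  (c) BW = 6.169 Hz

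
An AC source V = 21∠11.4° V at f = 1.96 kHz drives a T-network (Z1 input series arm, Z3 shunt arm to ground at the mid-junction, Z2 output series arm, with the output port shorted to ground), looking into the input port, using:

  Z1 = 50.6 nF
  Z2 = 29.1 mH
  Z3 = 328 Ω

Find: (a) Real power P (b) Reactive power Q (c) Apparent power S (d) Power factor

Step 1 — Angular frequency: ω = 2π·f = 2π·1960 = 1.232e+04 rad/s.
Step 2 — Component impedances:
  Z1: Z = 1/(jωC) = -j/(ω·C) = 0 - j1605 Ω
  Z2: Z = jωL = j·1.232e+04·0.0291 = 0 + j358.4 Ω
  Z3: Z = R = 328 Ω
Step 3 — With the output port shorted to ground, the output series arm Z2 runs from the junction to ground; the shunt arm Z3 also runs from the junction to ground. They appear in parallel: Z3 || Z2 = 178.5 + j163.4 Ω.
Step 4 — Series with input arm Z1: Z_in = Z1 + (Z3 || Z2) = 178.5 - j1441 Ω = 1452∠-82.9° Ω.
Step 5 — Source phasor: V = 21∠11.4° V = 20.59 + j4.151 V.
Step 6 — Current: I = V / Z = -0.001094 + j0.01442 A = 0.01446∠94.3° A.
Step 7 — Complex power: S = V·I* = 0.03731 - j0.3013 VA.
Step 8 — Real power: P = Re(S) = 0.03731 W.
Step 9 — Reactive power: Q = Im(S) = -0.3013 VAR.
Step 10 — Apparent power: |S| = 0.3036 VA.
Step 11 — Power factor: PF = P/|S| = 0.1229 (leading).

(a) P = 0.03731 W  (b) Q = -0.3013 VAR  (c) S = 0.3036 VA  (d) PF = 0.1229 (leading)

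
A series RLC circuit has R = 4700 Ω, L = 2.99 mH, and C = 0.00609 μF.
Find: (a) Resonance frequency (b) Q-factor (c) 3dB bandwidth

Step 1 — Resonance condition Im(Z)=0 gives ω₀ = 1/√(LC).
Step 2 — ω₀ = 1/√(0.00299·6.09e-09) = 2.343e+05 rad/s.
Step 3 — f₀ = ω₀/(2π) = 3.73e+04 Hz.
Step 4 — Series Q: Q = ω₀L/R = 2.343e+05·0.00299/4700 = 0.1491.
Step 5 — 3dB bandwidth: Δω = ω₀/Q = 1.572e+06 rad/s; BW = Δω/(2π) = 2.502e+05 Hz.

(a) f₀ = 3.73e+04 Hz  (b) Q = 0.1491  (c) BW = 2.502e+05 Hz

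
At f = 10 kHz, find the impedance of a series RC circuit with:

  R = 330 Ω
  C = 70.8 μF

Step 1 — Angular frequency: ω = 2π·f = 2π·1e+04 = 6.283e+04 rad/s.
Step 2 — Component impedances:
  R: Z = R = 330 Ω
  C: Z = 1/(jωC) = -j/(ω·C) = 0 - j0.2248 Ω
Step 3 — Series combination: Z_total = R + C = 330 - j0.2248 Ω = 330∠-0.0° Ω.

Z = 330 - j0.2248 Ω = 330∠-0.0° Ω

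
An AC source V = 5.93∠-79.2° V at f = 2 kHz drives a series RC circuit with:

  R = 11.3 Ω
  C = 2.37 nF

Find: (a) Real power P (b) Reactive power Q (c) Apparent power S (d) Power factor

Step 1 — Angular frequency: ω = 2π·f = 2π·2000 = 1.257e+04 rad/s.
Step 2 — Component impedances:
  R: Z = R = 11.3 Ω
  C: Z = 1/(jωC) = -j/(ω·C) = 0 - j3.358e+04 Ω
Step 3 — Series combination: Z_total = R + C = 11.3 - j3.358e+04 Ω = 3.358e+04∠-90.0° Ω.
Step 4 — Source phasor: V = 5.93∠-79.2° V = 1.111 - j5.825 V.
Step 5 — Current: I = V / Z = 0.0001735 + j3.303e-05 A = 0.0001766∠10.8° A.
Step 6 — Complex power: S = V·I* = 3.525e-07 - j0.001047 VA.
Step 7 — Real power: P = Re(S) = 3.525e-07 W.
Step 8 — Reactive power: Q = Im(S) = -0.001047 VAR.
Step 9 — Apparent power: |S| = 0.001047 VA.
Step 10 — Power factor: PF = P/|S| = 0.0003365 (leading).

(a) P = 3.525e-07 W  (b) Q = -0.001047 VAR  (c) S = 0.001047 VA  (d) PF = 0.0003365 (leading)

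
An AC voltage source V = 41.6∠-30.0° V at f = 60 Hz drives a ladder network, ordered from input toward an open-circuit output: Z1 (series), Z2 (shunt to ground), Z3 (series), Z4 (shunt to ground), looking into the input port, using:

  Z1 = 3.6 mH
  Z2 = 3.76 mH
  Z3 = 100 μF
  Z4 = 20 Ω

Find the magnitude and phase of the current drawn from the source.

Step 1 — Angular frequency: ω = 2π·f = 2π·60 = 377 rad/s.
Step 2 — Component impedances:
  Z1: Z = jωL = j·377·0.0036 = 0 + j1.357 Ω
  Z2: Z = jωL = j·377·0.00376 = 0 + j1.417 Ω
  Z3: Z = 1/(jωC) = -j/(ω·C) = 0 - j26.53 Ω
  Z4: Z = R = 20 Ω
Step 3 — Ladder network (open output): work backward from the far end, alternating series and parallel combinations. Z_in = 0.039 + j2.824 Ω = 2.824∠89.2° Ω.
Step 4 — Source phasor: V = 41.6∠-30.0° V = 36.03 - j20.8 V.
Step 5 — Ohm's law: I = V / Z_total = (36.03 - j20.8) / (0.039 + j2.824) = -7.189 - j12.86 A.
Step 6 — Convert to polar: |I| = 14.73 A, ∠I = -119.2°.

I = 14.73∠-119.2° A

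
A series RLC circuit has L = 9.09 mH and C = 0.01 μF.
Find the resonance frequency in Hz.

Step 1 — Resonance condition Im(Z)=0 gives ω₀ = 1/√(LC).
Step 2 — ω₀ = 1/√(0.00909·1e-08) = 1.049e+05 rad/s.
Step 3 — f₀ = ω₀/(2π) = 1.669e+04 Hz.

f₀ = 1.669e+04 Hz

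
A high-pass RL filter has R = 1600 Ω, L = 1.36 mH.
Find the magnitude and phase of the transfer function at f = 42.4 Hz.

Step 1 — Angular frequency: ω = 2π·42.4 = 266.4 rad/s.
Step 2 — Transfer function: H(jω) = jωL/(R + jωL).
Step 3 — Numerator jωL = j·0.3623; denominator R + jωL = 1600 + j0.3623.
Step 4 — H = 5.128e-08 + j0.0002264.
Step 5 — Magnitude: |H| = 0.0002264 (-72.9 dB); phase: φ = 90.0°.

|H| = 0.0002264 (-72.9 dB), φ = 90.0°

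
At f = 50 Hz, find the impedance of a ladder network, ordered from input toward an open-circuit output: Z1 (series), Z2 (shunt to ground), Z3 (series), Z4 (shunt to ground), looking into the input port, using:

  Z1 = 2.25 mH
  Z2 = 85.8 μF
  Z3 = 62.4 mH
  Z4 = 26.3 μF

Step 1 — Angular frequency: ω = 2π·f = 2π·50 = 314.2 rad/s.
Step 2 — Component impedances:
  Z1: Z = jωL = j·314.2·0.00225 = 0 + j0.7069 Ω
  Z2: Z = 1/(jωC) = -j/(ω·C) = 0 - j37.1 Ω
  Z3: Z = jωL = j·314.2·0.0624 = 0 + j19.6 Ω
  Z4: Z = 1/(jωC) = -j/(ω·C) = 0 - j121 Ω
Step 3 — Ladder network (open output): work backward from the far end, alternating series and parallel combinations. Z_in = 0 - j26.46 Ω = 26.46∠-90.0° Ω.

Z = 0 - j26.46 Ω = 26.46∠-90.0° Ω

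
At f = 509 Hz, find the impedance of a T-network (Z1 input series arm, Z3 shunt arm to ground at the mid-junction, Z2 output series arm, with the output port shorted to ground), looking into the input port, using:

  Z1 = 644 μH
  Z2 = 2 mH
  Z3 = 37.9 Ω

Step 1 — Angular frequency: ω = 2π·f = 2π·509 = 3198 rad/s.
Step 2 — Component impedances:
  Z1: Z = jωL = j·3198·0.000644 = 0 + j2.06 Ω
  Z2: Z = jωL = j·3198·0.002 = 0 + j6.396 Ω
  Z3: Z = R = 37.9 Ω
Step 3 — With the output port shorted to ground, the output series arm Z2 runs from the junction to ground; the shunt arm Z3 also runs from the junction to ground. They appear in parallel: Z3 || Z2 = 1.05 + j6.219 Ω.
Step 4 — Series with input arm Z1: Z_in = Z1 + (Z3 || Z2) = 1.05 + j8.279 Ω = 8.345∠82.8° Ω.

Z = 1.05 + j8.279 Ω = 8.345∠82.8° Ω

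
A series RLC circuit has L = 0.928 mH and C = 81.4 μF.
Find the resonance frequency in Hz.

Step 1 — Resonance condition Im(Z)=0 gives ω₀ = 1/√(LC).
Step 2 — ω₀ = 1/√(0.000928·8.14e-05) = 3638 rad/s.
Step 3 — f₀ = ω₀/(2π) = 579.1 Hz.

f₀ = 579.1 Hz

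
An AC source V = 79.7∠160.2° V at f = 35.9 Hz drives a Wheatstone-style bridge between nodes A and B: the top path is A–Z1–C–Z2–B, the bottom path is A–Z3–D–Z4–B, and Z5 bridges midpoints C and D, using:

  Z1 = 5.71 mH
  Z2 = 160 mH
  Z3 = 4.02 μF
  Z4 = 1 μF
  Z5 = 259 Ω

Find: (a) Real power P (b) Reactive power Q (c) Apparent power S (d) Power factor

Step 1 — Angular frequency: ω = 2π·f = 2π·35.9 = 225.6 rad/s.
Step 2 — Component impedances:
  Z1: Z = jωL = j·225.6·0.00571 = 0 + j1.288 Ω
  Z2: Z = jωL = j·225.6·0.16 = 0 + j36.09 Ω
  Z3: Z = 1/(jωC) = -j/(ω·C) = 0 - j1103 Ω
  Z4: Z = 1/(jωC) = -j/(ω·C) = 0 - j4433 Ω
  Z5: Z = R = 259 Ω
Step 3 — Bridge requires nodal analysis (the Z5 bridge couples midpoints C and D, so the two paths cannot be reduced to a simple series/parallel combination). Setting node B to ground and injecting 1 A at node A, the 3-node admittance system at A, C, D solves to V_A = Z_AB = 0.01181 + j37.67 Ω = 37.67∠90.0° Ω.
Step 4 — Source phasor: V = 79.7∠160.2° V = -74.99 + j27 V.
Step 5 — Current: I = V / Z = 0.716 + j1.991 A = 2.116∠70.2° A.
Step 6 — Complex power: S = V·I* = 0.05286 + j168.6 VA.
Step 7 — Real power: P = Re(S) = 0.05286 W.
Step 8 — Reactive power: Q = Im(S) = 168.6 VAR.
Step 9 — Apparent power: |S| = 168.6 VA.
Step 10 — Power factor: PF = P/|S| = 0.0003135 (lagging).

(a) P = 0.05286 W  (b) Q = 168.6 VAR  (c) S = 168.6 VA  (d) PF = 0.0003135 (lagging)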